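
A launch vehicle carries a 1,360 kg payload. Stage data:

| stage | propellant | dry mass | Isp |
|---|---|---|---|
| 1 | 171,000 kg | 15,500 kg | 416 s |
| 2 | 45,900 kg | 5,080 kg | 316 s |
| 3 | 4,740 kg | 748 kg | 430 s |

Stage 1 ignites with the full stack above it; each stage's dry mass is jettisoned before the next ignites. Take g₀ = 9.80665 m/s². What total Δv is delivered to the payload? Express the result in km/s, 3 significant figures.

Ignition mass of stage 1 = 171,000+15,500 + 45,900+5,080 + 4,740+748 + 1,360 = 244,328 kg.
Stage 1: m₀ = 244,328 kg, m_f = 244,328 − 171,000 = 73,328 kg; Δv = 416×9.80665×ln(3.332) = 4079.6×1.2036 ≈ 4910 m/s.
Stage 2: m₀ = 57,828 kg, m_f = 57,828 − 45,900 = 11,928 kg; Δv = 316×9.80665×ln(4.848) = 3098.9×1.5786 ≈ 4892 m/s.
Stage 3: m₀ = 6,848 kg, m_f = 6,848 − 4,740 = 2,108 kg; Δv = 430×9.80665×ln(3.249) = 4216.9×1.1782 ≈ 4968 m/s.
Total Δv = 4910 + 4892 + 4968 = 14770 m/s.

Δv ≈ 14.8 km/s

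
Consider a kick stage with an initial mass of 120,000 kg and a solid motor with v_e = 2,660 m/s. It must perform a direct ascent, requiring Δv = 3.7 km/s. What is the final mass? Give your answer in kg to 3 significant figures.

By the Tsiolkovsky rocket equation, m₀/m_f = exp(Δv / v_e) = exp(3700 / 2660.0) = exp(1.3910) = 4.0188.
m_f = m₀ / 4.0188 = 120,000 / 4.0188 = 29,859.7 kg.

final mass ≈ 29900 kg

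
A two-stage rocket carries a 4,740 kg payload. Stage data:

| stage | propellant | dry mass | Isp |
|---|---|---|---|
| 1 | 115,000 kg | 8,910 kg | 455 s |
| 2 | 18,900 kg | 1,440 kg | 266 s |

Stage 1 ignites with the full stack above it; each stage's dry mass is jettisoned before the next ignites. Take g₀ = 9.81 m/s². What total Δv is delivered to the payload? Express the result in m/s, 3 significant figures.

Δv ≈ 10300 m/s

Ignition mass of stage 1 = 115,000+8,910 + 18,900+1,440 + 4,740 = 148,990 kg.
Stage 1: m₀ = 148,990 kg, m_f = 148,990 − 115,000 = 33,990 kg; Δv = 455×9.81×ln(4.383) = 4463.6×1.4778 ≈ 6596 m/s.
Stage 2: m₀ = 25,080 kg, m_f = 25,080 − 18,900 = 6,180 kg; Δv = 266×9.81×ln(4.058) = 2609.5×1.4008 ≈ 3655 m/s.
Total Δv = 6596 + 3655 = 10251 m/s.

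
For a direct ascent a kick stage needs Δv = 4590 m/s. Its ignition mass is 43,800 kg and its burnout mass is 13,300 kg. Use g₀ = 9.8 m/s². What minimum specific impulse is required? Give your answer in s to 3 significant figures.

Isp ≈ 393 s

ln(m₀/m_f) = ln(43800/13300) = ln(3.293) = 1.1919.
From the ideal rocket equation, v_e = Δv / ln(m₀/m_f) = 4590 / 1.1919 = 3851.1 m/s.
Isp = v_e / g₀ = 3851.1 / 9.8 = 393.0 s.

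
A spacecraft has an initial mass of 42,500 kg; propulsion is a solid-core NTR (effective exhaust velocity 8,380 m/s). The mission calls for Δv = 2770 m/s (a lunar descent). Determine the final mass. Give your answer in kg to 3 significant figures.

final mass ≈ 30500 kg

Rocket equation: m₀/m_f = exp(Δv / v_e) = exp(2770 / 8380.0) = exp(0.3305) = 1.3917.
m_f = m₀ / 1.3917 = 42,500 / 1.3917 = 30,538.2 kg.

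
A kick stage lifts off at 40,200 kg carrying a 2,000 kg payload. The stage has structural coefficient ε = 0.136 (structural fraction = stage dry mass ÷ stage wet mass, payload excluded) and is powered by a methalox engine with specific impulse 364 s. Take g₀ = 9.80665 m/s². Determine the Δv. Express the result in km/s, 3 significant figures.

Stage wet mass = m₀ − payload = 40,200 − 2,000 = 38,200 kg.
Stage dry mass = ε × stage wet mass = 0.136 × 38,200 = 5,195.2 kg.
Burnout mass m_f = stage dry + payload = 5,195.2 + 2,000 = 7,195.2 kg.
v_e = Isp · g₀ = 364 × 9.80665 = 3569.6 m/s.
Δv = v_e · ln(40,200/7,195.2) = 3569.6 × ln(5.587) = 3569.6 × 1.7205 ≈ 6141 m/s.

Δv ≈ 6.14 km/s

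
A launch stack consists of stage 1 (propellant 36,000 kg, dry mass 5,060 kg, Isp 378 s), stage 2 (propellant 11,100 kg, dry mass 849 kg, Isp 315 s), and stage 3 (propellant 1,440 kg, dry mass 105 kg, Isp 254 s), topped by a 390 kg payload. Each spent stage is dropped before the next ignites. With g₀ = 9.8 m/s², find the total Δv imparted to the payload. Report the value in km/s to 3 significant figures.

Δv ≈ 12.3 km/s

Ignition mass of stage 1 = 36,000+5,060 + 11,100+849 + 1,440+105 + 390 = 54,944 kg.
Stage 1: m₀ = 54,944 kg, m_f = 54,944 − 36,000 = 18,944 kg; Δv = 378×9.8×ln(2.9) = 3704.4×1.0648 ≈ 3945 m/s.
Stage 2: m₀ = 13,884 kg, m_f = 13,884 − 11,100 = 2,784 kg; Δv = 315×9.8×ln(4.987) = 3087.0×1.6068 ≈ 4960 m/s.
Stage 3: m₀ = 1,935 kg, m_f = 1,935 − 1,440 = 495 kg; Δv = 254×9.8×ln(3.909) = 2489.2×1.3633 ≈ 3394 m/s.
Total Δv = 3945 + 4960 + 3394 = 12299 m/s.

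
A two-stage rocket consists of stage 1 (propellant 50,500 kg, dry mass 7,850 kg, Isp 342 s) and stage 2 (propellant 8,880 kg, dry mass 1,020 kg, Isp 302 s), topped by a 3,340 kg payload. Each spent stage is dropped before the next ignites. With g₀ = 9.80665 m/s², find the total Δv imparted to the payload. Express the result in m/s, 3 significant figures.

Ignition mass of stage 1 = 50,500+7,850 + 8,880+1,020 + 3,340 = 71,590 kg.
Stage 1: m₀ = 71,590 kg, m_f = 71,590 − 50,500 = 21,090 kg; Δv = 342×9.80665×ln(3.394) = 3353.9×1.2222 ≈ 4099 m/s.
Stage 2: m₀ = 13,240 kg, m_f = 13,240 − 8,880 = 4,360 kg; Δv = 302×9.80665×ln(3.037) = 2961.6×1.1108 ≈ 3290 m/s.
Total Δv = 4099 + 3290 = 7389 m/s.

Δv ≈ 7390 m/s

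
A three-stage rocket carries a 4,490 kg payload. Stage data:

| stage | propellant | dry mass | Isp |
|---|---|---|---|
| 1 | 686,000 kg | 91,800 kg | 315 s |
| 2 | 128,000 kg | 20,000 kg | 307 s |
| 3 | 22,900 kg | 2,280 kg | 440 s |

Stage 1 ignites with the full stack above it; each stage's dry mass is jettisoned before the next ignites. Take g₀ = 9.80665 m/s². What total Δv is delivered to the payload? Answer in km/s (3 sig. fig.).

Ignition mass of stage 1 = 686,000+91,800 + 128,000+20,000 + 22,900+2,280 + 4,490 = 955,470 kg.
Stage 1: m₀ = 955,470 kg, m_f = 955,470 − 686,000 = 269,470 kg; Δv = 315×9.80665×ln(3.546) = 3089.1×1.2657 ≈ 3910 m/s.
Stage 2: m₀ = 177,670 kg, m_f = 177,670 − 128,000 = 49,670 kg; Δv = 307×9.80665×ln(3.577) = 3010.6×1.2745 ≈ 3837 m/s.
Stage 3: m₀ = 29,670 kg, m_f = 29,670 − 22,900 = 6,770 kg; Δv = 440×9.80665×ln(4.383) = 4314.9×1.4776 ≈ 6376 m/s.
Total Δv = 3910 + 3837 + 6376 = 14123 m/s.

Δv ≈ 14.1 km/s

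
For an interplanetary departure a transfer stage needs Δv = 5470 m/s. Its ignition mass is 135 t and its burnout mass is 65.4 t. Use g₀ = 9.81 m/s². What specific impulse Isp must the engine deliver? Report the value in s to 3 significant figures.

ln(m₀/m_f) = ln(135000/65400) = ln(2.064) = 0.7248.
Rocket equation: v_e = Δv / ln(m₀/m_f) = 5470 / 0.7248 = 7547.4 m/s.
Isp = v_e / g₀ = 7547.4 / 9.81 = 769.4 s.

Isp ≈ 769 s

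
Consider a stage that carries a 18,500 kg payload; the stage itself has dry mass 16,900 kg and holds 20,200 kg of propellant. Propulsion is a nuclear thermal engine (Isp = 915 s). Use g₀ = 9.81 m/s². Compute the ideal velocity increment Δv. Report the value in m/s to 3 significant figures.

Δv ≈ 4050 m/s

v_e = Isp · g₀ = 915 × 9.81 = 8976.1 m/s.
m₀ = payload + dry + propellant = 18,500 + 16,900 + 20,200 = 55,600 kg.
m_f = payload + dry = 18,500 + 16,900 = 35,400 kg.
Using Δv = v_e ln(m₀/m_f): Δv = v_e · ln(m₀/m_f) = 8976.1 × ln(1.571) = 8976.1 × 0.4515 ≈ 4052.5 m/s.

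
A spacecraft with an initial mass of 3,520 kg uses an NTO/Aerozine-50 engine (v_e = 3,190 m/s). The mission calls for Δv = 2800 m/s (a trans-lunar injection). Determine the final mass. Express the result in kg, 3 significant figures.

final mass ≈ 1460 kg

By the Tsiolkovsky rocket equation, m₀/m_f = exp(Δv / v_e) = exp(2800 / 3190.0) = exp(0.8777) = 2.4055.
m_f = m₀ / 2.4055 = 3,520 / 2.4055 = 1,463.31 kg.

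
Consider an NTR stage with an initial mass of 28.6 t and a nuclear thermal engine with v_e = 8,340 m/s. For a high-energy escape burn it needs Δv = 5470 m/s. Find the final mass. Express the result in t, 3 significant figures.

m₀/m_f = exp(Δv / v_e) = exp(5470 / 8340.0) = exp(0.6559) = 1.9268.
m_f = m₀ / 1.9268 = 28.6 / 1.9268 = 14.8433 t.

final mass ≈ 14.8 t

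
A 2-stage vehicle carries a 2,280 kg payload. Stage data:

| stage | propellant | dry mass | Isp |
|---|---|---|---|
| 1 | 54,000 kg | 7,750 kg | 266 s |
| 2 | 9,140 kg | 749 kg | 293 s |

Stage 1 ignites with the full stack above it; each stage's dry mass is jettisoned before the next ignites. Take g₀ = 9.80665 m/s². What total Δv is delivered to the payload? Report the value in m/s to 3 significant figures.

Ignition mass of stage 1 = 54,000+7,750 + 9,140+749 + 2,280 = 73,919 kg.
Stage 1: m₀ = 73,919 kg, m_f = 73,919 − 54,000 = 19,919 kg; Δv = 266×9.80665×ln(3.711) = 2608.6×1.3113 ≈ 3421 m/s.
Stage 2: m₀ = 12,169 kg, m_f = 12,169 − 9,140 = 3,029 kg; Δv = 293×9.80665×ln(4.017) = 2873.3×1.3907 ≈ 3996 m/s.
Total Δv = 3421 + 3996 = 7417 m/s.

Δv ≈ 7420 m/s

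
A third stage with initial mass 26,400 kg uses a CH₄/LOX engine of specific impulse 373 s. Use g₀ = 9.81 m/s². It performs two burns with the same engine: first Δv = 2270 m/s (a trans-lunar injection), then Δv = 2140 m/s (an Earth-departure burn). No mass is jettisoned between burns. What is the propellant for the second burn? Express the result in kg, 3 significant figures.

v_e = Isp · g₀ = 373 × 9.81 = 3659.1 m/s.
After the first burn: m = 26400 × exp(−2270/3659.1) = 26400 × 0.53775 = 14,196.6 kg.
After the second burn: m = 14,196.6 × exp(−2140/3659.1) = 14,196.6 × 0.55720 = 7,910.35 kg.
Second-burn propellant = 14,196.6 − 7,910.35 = 6,286.25 kg.

propellant for the second burn ≈ 6290 kg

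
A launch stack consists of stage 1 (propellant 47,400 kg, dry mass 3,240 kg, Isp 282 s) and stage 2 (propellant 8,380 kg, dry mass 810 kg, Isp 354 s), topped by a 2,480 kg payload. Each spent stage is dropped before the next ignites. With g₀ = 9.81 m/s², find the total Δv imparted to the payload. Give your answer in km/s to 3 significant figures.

Δv ≈ 8.35 km/s

Ignition mass of stage 1 = 47,400+3,240 + 8,380+810 + 2,480 = 62,310 kg.
Stage 1: m₀ = 62,310 kg, m_f = 62,310 − 47,400 = 14,910 kg; Δv = 282×9.81×ln(4.179) = 2766.4×1.4301 ≈ 3956 m/s.
Stage 2: m₀ = 11,670 kg, m_f = 11,670 − 8,380 = 3,290 kg; Δv = 354×9.81×ln(3.547) = 3472.7×1.2661 ≈ 4397 m/s.
Total Δv = 3956 + 4397 = 8353 m/s.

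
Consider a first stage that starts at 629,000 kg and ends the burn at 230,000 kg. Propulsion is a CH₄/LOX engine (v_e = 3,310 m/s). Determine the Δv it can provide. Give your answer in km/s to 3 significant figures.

Δv ≈ 3.33 km/s

Δv = v_e · ln(m₀/m_f) = 3310.0 × ln(2.735) = 3310.0 × 1.0061 ≈ 3330.0 m/s.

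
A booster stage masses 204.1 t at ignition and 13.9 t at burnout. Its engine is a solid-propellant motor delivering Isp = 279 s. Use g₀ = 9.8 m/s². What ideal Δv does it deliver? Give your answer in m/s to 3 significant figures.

Δv ≈ 7350 m/s

v_e = Isp · g₀ = 279 × 9.8 = 2734.2 m/s.
Rocket equation: Δv = v_e · ln(m₀/m_f) = 2734.2 × ln(14.68) = 2734.2 × 2.6867 ≈ 7346.0 m/s.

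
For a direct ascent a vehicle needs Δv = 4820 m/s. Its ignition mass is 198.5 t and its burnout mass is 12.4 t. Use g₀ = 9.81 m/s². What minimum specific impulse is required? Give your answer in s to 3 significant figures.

ln(m₀/m_f) = ln(198500/12400) = ln(16.01) = 2.7731.
Using Δv = v_e ln(m₀/m_f): v_e = Δv / ln(m₀/m_f) = 4820 / 2.7731 = 1738.1 m/s.
Isp = v_e / g₀ = 1738.1 / 9.81 = 177.2 s.

Isp ≈ 177 s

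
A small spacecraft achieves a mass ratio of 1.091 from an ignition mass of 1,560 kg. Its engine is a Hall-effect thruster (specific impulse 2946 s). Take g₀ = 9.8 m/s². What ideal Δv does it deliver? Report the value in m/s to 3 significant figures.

Δv ≈ 2510 m/s

v_e = Isp · g₀ = 2946 × 9.8 = 28870.8 m/s.
Δv = v_e · ln(1.091) = 28870.8 × 0.0871 ≈ 2514.5 m/s.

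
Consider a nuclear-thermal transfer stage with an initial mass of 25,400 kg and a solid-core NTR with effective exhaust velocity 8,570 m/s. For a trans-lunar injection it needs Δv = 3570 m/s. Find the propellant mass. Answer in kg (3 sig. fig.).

By the Tsiolkovsky rocket equation, m₀/m_f = exp(Δv / v_e) = exp(3570 / 8570.0) = exp(0.4166) = 1.5167.
m_f = 25,400 / 1.5167 = 16,746.9 kg, so propellant = m₀ − m_f = 25,400 − 16,746.9 = 8,653.1 kg.

propellant mass ≈ 8650 kg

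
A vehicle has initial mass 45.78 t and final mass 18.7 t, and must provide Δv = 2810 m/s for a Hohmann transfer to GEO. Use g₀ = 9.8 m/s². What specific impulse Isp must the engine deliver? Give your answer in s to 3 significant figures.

ln(m₀/m_f) = ln(45780/18700) = ln(2.448) = 0.8953.
From the ideal rocket equation, v_e = Δv / ln(m₀/m_f) = 2810 / 0.8953 = 3138.5 m/s.
Isp = v_e / g₀ = 3138.5 / 9.8 = 320.3 s.

Isp ≈ 320 s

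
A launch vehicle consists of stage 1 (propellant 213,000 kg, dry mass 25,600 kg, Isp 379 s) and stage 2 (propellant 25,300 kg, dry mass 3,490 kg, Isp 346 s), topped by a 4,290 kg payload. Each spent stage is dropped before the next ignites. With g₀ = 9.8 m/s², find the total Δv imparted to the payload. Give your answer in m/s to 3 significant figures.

Δv ≈ 10600 m/s

Ignition mass of stage 1 = 213,000+25,600 + 25,300+3,490 + 4,290 = 271,680 kg.
Stage 1: m₀ = 271,680 kg, m_f = 271,680 − 213,000 = 58,680 kg; Δv = 379×9.8×ln(4.63) = 3714.2×1.5325 ≈ 5692 m/s.
Stage 2: m₀ = 33,080 kg, m_f = 33,080 − 25,300 = 7,780 kg; Δv = 346×9.8×ln(4.252) = 3390.8×1.4474 ≈ 4908 m/s.
Total Δv = 5692 + 4908 = 10600 m/s.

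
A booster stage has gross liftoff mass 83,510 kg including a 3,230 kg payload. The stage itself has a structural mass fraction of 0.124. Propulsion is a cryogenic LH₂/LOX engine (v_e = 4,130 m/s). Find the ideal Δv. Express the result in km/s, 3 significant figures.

Δv ≈ 7.62 km/s

Stage wet mass = m₀ − payload = 83,510 − 3,230 = 80,280 kg.
Stage dry mass = ε × stage wet mass = 0.124 × 80,280 = 9,954.72 kg.
Burnout mass m_f = stage dry + payload = 9,954.72 + 3,230 = 13,184.72 kg.
Rocket equation: Δv = v_e · ln(83,510/13,184.72) = 4130.0 × ln(6.334) = 4130.0 × 1.8459 ≈ 7624 m/s.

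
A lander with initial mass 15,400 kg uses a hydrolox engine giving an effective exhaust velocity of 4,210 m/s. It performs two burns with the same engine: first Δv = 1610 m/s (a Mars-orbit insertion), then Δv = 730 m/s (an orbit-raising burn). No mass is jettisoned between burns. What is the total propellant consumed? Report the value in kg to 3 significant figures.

After the first burn: m = 15400 × exp(−1610/4210.0) = 15400 × 0.68221 = 10,506 kg.
After the second burn: m = 10,506 × exp(−730/4210.0) = 10,506 × 0.84080 = 8,833.44 kg.
Total propellant = m₀ − m_final = 15400 − 8,833.44 = 6,566.56 kg.

total propellant consumed ≈ 6570 kg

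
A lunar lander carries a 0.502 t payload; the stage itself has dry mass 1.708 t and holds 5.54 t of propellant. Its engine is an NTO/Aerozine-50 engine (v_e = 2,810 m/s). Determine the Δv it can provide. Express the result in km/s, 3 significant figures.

Δv ≈ 3.53 km/s

m₀ = payload + dry + propellant = 0.502 + 1.708 + 5.54 = 7.75 t.
m_f = payload + dry = 0.502 + 1.708 = 2.21 t.
From the ideal rocket equation, Δv = v_e · ln(m₀/m_f) = 2810.0 × ln(3.507) = 2810.0 × 1.2547 ≈ 3525.7 m/s.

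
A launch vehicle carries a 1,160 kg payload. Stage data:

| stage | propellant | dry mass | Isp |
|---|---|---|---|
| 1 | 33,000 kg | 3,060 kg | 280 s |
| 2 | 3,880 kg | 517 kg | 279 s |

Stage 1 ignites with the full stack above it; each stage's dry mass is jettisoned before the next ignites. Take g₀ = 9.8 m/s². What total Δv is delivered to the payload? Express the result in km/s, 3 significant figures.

Ignition mass of stage 1 = 33,000+3,060 + 3,880+517 + 1,160 = 41,617 kg.
Stage 1: m₀ = 41,617 kg, m_f = 41,617 − 33,000 = 8,617 kg; Δv = 280×9.8×ln(4.83) = 2744.0×1.5748 ≈ 4321 m/s.
Stage 2: m₀ = 5,557 kg, m_f = 5,557 − 3,880 = 1,677 kg; Δv = 279×9.8×ln(3.314) = 2734.2×1.1981 ≈ 3276 m/s.
Total Δv = 4321 + 3276 = 7597 m/s.

Δv ≈ 7.60 km/s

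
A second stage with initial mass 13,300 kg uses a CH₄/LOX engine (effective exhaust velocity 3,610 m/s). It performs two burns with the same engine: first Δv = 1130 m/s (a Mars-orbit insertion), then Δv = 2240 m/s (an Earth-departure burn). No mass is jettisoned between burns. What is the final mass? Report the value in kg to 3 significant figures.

After the first burn: m = 13300 × exp(−1130/3610.0) = 13300 × 0.73124 = 9,725.49 kg.
After the second burn: m = 9,725.49 × exp(−2240/3610.0) = 9,725.49 × 0.53768 = 5,229.2 kg.

final mass ≈ 5230 kg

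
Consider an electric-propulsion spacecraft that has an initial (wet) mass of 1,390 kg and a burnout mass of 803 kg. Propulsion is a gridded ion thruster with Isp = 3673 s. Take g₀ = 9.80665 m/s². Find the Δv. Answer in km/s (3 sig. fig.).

Δv ≈ 19.8 km/s

v_e = Isp · g₀ = 3673 × 9.80665 = 36019.8 m/s.
Δv = v_e · ln(m₀/m_f) = 36019.8 × ln(1.731) = 36019.8 × 0.5487 ≈ 19764.2 m/s.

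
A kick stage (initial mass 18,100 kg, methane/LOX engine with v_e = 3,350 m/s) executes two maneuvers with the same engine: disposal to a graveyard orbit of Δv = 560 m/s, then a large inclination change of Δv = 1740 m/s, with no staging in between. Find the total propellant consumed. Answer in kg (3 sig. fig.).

total propellant consumed ≈ 8990 kg

After the first burn: m = 18100 × exp(−560/3350.0) = 18100 × 0.84606 = 15,313.7 kg.
After the second burn: m = 15,313.7 × exp(−1740/3350.0) = 15,313.7 × 0.59488 = 9,109.81 kg.
Total propellant = m₀ − m_final = 18100 − 9,109.81 = 8,990.19 kg.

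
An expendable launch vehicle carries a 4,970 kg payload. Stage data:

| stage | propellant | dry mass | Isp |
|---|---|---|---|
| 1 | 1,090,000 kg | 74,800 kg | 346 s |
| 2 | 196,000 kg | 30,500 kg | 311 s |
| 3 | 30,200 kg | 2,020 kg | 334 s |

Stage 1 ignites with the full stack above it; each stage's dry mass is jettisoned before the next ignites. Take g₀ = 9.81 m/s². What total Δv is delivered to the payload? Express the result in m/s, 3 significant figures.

Δv ≈ 14500 m/s

Ignition mass of stage 1 = 1,090,000+74,800 + 196,000+30,500 + 30,200+2,020 + 4,970 = 1,428,490 kg.
Stage 1: m₀ = 1,428,490 kg, m_f = 1,428,490 − 1,090,000 = 338,490 kg; Δv = 346×9.81×ln(4.22) = 3394.3×1.4399 ≈ 4887 m/s.
Stage 2: m₀ = 263,690 kg, m_f = 263,690 − 196,000 = 67,690 kg; Δv = 311×9.81×ln(3.896) = 3050.9×1.3598 ≈ 4149 m/s.
Stage 3: m₀ = 37,190 kg, m_f = 37,190 − 30,200 = 6,990 kg; Δv = 334×9.81×ln(5.32) = 3276.5×1.6716 ≈ 5477 m/s.
Total Δv = 4887 + 4149 + 5477 = 14513 m/s.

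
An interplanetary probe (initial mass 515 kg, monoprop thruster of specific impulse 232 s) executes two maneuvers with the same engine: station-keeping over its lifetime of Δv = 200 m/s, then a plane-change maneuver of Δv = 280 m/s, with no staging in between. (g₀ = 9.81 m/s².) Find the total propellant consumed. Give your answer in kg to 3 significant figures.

total propellant consumed ≈ 97.9 kg

v_e = Isp · g₀ = 232 × 9.81 = 2275.9 m/s.
After the first burn: m = 515 × exp(−200/2275.9) = 515 × 0.91587 = 471.673 kg.
After the second burn: m = 471.673 × exp(−280/2275.9) = 471.673 × 0.88424 = 417.072 kg.
Total propellant = m₀ − m_final = 515 − 417.072 = 97.928 kg.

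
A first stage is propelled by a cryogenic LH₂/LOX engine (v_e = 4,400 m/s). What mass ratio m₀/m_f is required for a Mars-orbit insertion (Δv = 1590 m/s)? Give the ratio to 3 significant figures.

m₀/m_f = exp(Δv / v_e) = exp(1590 / 4400.0) = exp(0.3614) = 1.4353.

mass ratio ≈ 1.44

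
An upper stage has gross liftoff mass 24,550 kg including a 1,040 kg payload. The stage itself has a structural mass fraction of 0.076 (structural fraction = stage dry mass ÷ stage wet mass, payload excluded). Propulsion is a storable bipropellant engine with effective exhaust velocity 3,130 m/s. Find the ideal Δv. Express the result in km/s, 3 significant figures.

Stage wet mass = m₀ − payload = 24,550 − 1,040 = 23,510 kg.
Stage dry mass = ε × stage wet mass = 0.076 × 23,510 = 1,786.76 kg.
Burnout mass m_f = stage dry + payload = 1,786.76 + 1,040 = 2,826.76 kg.
From the ideal rocket equation, Δv = v_e · ln(24,550/2,826.76) = 3130.0 × ln(8.685) = 3130.0 × 2.1616 ≈ 6766 m/s.

Δv ≈ 6.77 km/s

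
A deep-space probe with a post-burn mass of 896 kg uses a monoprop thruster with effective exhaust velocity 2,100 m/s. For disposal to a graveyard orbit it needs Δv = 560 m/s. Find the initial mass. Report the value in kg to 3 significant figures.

By the Tsiolkovsky rocket equation, m₀/m_f = exp(Δv / v_e) = exp(560 / 2100.0) = exp(0.2667) = 1.3056.
m₀ = m_f × 1.3056 = 896 × 1.3056 = 1,169.82 kg.

initial mass ≈ 1170 kg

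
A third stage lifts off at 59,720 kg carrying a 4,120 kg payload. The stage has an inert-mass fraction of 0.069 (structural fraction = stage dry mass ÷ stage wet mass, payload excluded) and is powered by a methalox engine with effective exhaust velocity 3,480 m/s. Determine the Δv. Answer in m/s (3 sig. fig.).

Stage wet mass = m₀ − payload = 59,720 − 4,120 = 55,600 kg.
Stage dry mass = ε × stage wet mass = 0.069 × 55,600 = 3,836.4 kg.
Burnout mass m_f = stage dry + payload = 3,836.4 + 4,120 = 7,956.4 kg.
Δv = v_e · ln(59,720/7,956.4) = 3480.0 × ln(7.506) = 3480.0 × 2.0157 ≈ 7015 m/s.

Δv ≈ 7010 m/s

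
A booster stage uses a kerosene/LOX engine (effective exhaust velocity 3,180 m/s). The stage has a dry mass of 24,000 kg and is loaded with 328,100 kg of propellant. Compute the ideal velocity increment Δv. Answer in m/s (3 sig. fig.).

m₀ = m_dry + m_prop = 24,000 + 328,100 = 352,100 kg.
Δv = v_e · ln(m₀/m_f) = 3180.0 × ln(14.67) = 3180.0 × 2.6859 ≈ 8541.0 m/s.

Δv ≈ 8540 m/s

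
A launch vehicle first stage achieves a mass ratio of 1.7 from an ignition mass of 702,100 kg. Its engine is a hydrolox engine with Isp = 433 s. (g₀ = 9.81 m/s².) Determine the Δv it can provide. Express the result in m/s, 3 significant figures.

v_e = Isp · g₀ = 433 × 9.81 = 4247.7 m/s.
Using Δv = v_e ln(m₀/m_f): Δv = v_e · ln(1.7) = 4247.7 × 0.5306 ≈ 2254.0 m/s.

Δv ≈ 2250 m/s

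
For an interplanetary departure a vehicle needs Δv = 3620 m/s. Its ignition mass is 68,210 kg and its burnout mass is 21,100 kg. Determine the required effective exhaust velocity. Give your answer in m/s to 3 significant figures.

ln(m₀/m_f) = ln(68210/21100) = ln(3.233) = 1.1733.
v_e = Δv / ln(m₀/m_f) = 3620 / 1.1733 = 3085.3 m/s.

v_e ≈ 3090 m/s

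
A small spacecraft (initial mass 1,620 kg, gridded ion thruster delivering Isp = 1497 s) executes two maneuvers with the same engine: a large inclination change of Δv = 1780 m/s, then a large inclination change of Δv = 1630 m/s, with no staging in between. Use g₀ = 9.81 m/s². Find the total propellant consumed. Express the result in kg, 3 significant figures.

v_e = Isp · g₀ = 1497 × 9.81 = 14685.6 m/s.
After the first burn: m = 1620 × exp(−1780/14685.6) = 1620 × 0.88585 = 1,435.08 kg.
After the second burn: m = 1,435.08 × exp(−1630/14685.6) = 1,435.08 × 0.89494 = 1,284.31 kg.
Total propellant = m₀ − m_final = 1620 − 1,284.31 = 335.69 kg.

total propellant consumed ≈ 336 kg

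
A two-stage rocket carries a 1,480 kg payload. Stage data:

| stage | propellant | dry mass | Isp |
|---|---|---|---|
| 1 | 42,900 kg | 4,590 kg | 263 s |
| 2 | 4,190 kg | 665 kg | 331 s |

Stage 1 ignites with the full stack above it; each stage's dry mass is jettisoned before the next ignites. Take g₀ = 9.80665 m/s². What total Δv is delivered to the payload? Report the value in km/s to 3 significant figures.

Ignition mass of stage 1 = 42,900+4,590 + 4,190+665 + 1,480 = 53,825 kg.
Stage 1: m₀ = 53,825 kg, m_f = 53,825 − 42,900 = 10,925 kg; Δv = 263×9.80665×ln(4.927) = 2579.1×1.5947 ≈ 4113 m/s.
Stage 2: m₀ = 6,335 kg, m_f = 6,335 − 4,190 = 2,145 kg; Δv = 331×9.80665×ln(2.953) = 3246.0×1.0830 ≈ 3515 m/s.
Total Δv = 4113 + 3515 = 7628 m/s.

Δv ≈ 7.63 km/s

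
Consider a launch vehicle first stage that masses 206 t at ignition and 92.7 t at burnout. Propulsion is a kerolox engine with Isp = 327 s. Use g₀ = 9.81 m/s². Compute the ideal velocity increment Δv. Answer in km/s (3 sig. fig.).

Δv ≈ 2.56 km/s

v_e = Isp · g₀ = 327 × 9.81 = 3207.9 m/s.
Δv = v_e · ln(m₀/m_f) = 3207.9 × ln(2.222) = 3207.9 × 0.7985 ≈ 2561.5 m/s.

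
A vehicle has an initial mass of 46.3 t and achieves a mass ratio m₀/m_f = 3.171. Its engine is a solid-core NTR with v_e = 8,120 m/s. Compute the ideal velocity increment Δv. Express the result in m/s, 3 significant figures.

Δv = v_e · ln(3.171) = 8120.0 × 1.1540 ≈ 9370.9 m/s.

Δv ≈ 9370 m/s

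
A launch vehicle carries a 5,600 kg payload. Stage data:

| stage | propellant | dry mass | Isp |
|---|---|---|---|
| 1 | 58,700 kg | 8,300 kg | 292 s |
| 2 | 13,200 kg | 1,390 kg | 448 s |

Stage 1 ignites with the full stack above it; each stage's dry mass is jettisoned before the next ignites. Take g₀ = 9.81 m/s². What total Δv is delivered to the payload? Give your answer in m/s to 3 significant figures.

Ignition mass of stage 1 = 58,700+8,300 + 13,200+1,390 + 5,600 = 87,190 kg.
Stage 1: m₀ = 87,190 kg, m_f = 87,190 − 58,700 = 28,490 kg; Δv = 292×9.81×ln(3.06) = 2864.5×1.1185 ≈ 3204 m/s.
Stage 2: m₀ = 20,190 kg, m_f = 20,190 − 13,200 = 6,990 kg; Δv = 448×9.81×ln(2.888) = 4394.9×1.0607 ≈ 4662 m/s.
Total Δv = 3204 + 4662 = 7866 m/s.

Δv ≈ 7870 m/s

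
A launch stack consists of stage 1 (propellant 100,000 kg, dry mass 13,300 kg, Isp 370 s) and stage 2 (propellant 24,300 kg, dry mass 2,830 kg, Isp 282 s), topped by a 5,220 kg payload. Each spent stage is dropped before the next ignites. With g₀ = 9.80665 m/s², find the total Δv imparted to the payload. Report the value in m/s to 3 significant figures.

Ignition mass of stage 1 = 100,000+13,300 + 24,300+2,830 + 5,220 = 145,650 kg.
Stage 1: m₀ = 145,650 kg, m_f = 145,650 − 100,000 = 45,650 kg; Δv = 370×9.80665×ln(3.191) = 3628.5×1.1602 ≈ 4210 m/s.
Stage 2: m₀ = 32,350 kg, m_f = 32,350 − 24,300 = 8,050 kg; Δv = 282×9.80665×ln(4.019) = 2765.5×1.3909 ≈ 3847 m/s.
Total Δv = 4210 + 3847 = 8057 m/s.

Δv ≈ 8060 m/s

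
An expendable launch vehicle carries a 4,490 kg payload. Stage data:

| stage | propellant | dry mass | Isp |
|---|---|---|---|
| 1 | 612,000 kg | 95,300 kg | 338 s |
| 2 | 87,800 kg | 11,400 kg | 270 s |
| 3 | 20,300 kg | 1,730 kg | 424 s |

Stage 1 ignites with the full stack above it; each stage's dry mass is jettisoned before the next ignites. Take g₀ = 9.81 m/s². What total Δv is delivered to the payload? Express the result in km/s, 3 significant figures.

Ignition mass of stage 1 = 612,000+95,300 + 87,800+11,400 + 20,300+1,730 + 4,490 = 833,020 kg.
Stage 1: m₀ = 833,020 kg, m_f = 833,020 − 612,000 = 221,020 kg; Δv = 338×9.81×ln(3.769) = 3315.8×1.3268 ≈ 4399 m/s.
Stage 2: m₀ = 125,720 kg, m_f = 125,720 − 87,800 = 37,920 kg; Δv = 270×9.81×ln(3.315) = 2648.7×1.1986 ≈ 3175 m/s.
Stage 3: m₀ = 26,520 kg, m_f = 26,520 − 20,300 = 6,220 kg; Δv = 424×9.81×ln(4.264) = 4159.4×1.4501 ≈ 6032 m/s.
Total Δv = 4399 + 3175 + 6032 = 13606 m/s.

Δv ≈ 13.6 km/s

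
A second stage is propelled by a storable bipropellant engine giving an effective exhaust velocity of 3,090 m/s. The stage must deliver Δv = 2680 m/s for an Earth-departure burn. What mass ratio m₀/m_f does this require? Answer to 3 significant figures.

By the Tsiolkovsky rocket equation, m₀/m_f = exp(Δv / v_e) = exp(2680 / 3090.0) = exp(0.8673) = 2.3805.

mass ratio ≈ 2.38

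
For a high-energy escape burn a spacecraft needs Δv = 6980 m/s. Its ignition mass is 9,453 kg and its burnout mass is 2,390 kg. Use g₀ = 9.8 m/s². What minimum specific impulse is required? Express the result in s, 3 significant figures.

Isp ≈ 518 s

ln(m₀/m_f) = ln(9453/2390) = ln(3.955) = 1.3750.
v_e = Δv / ln(m₀/m_f) = 6980 / 1.3750 = 5076.2 m/s.
Isp = v_e / g₀ = 5076.2 / 9.8 = 518.0 s.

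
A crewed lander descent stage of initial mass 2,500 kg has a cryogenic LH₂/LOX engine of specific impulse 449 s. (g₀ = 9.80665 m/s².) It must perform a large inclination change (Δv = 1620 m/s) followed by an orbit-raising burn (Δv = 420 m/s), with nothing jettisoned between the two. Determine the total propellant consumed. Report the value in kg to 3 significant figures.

total propellant consumed ≈ 927 kg

v_e = Isp · g₀ = 449 × 9.80665 = 4403.2 m/s.
After the first burn: m = 2500 × exp(−1620/4403.2) = 2500 × 0.69218 = 1,730.45 kg.
After the second burn: m = 1,730.45 × exp(−420/4403.2) = 1,730.45 × 0.90902 = 1,573.01 kg.
Total propellant = m₀ − m_final = 2500 − 1,573.01 = 926.99 kg.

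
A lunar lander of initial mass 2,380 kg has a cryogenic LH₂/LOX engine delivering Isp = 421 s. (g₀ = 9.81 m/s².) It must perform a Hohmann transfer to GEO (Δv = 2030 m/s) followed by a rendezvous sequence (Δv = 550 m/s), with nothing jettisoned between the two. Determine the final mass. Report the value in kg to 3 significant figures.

v_e = Isp · g₀ = 421 × 9.81 = 4130.0 m/s.
After the first burn: m = 2380 × exp(−2030/4130.0) = 2380 × 0.61169 = 1,455.82 kg.
After the second burn: m = 1,455.82 × exp(−550/4130.0) = 1,455.82 × 0.87531 = 1,274.29 kg.

final mass ≈ 1270 kg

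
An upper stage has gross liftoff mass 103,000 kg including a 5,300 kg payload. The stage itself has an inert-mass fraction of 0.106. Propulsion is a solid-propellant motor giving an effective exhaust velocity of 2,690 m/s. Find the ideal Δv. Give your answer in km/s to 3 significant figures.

Stage wet mass = m₀ − payload = 103,000 − 5,300 = 97,700 kg.
Stage dry mass = ε × stage wet mass = 0.106 × 97,700 = 10,356.2 kg.
Burnout mass m_f = stage dry + payload = 10,356.2 + 5,300 = 15,656.2 kg.
Using Δv = v_e ln(m₀/m_f): Δv = v_e · ln(103,000/15,656.2) = 2690.0 × ln(6.579) = 2690.0 × 1.8839 ≈ 5068 m/s.

Δv ≈ 5.07 km/s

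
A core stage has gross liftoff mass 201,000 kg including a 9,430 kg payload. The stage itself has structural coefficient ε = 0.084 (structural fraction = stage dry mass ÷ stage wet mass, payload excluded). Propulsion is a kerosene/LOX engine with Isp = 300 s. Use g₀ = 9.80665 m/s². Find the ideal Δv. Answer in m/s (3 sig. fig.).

Δv ≈ 6070 m/s

Stage wet mass = m₀ − payload = 201,000 − 9,430 = 191,570 kg.
Stage dry mass = ε × stage wet mass = 0.084 × 191,570 = 16,091.9 kg.
Burnout mass m_f = stage dry + payload = 16,091.9 + 9,430 = 25,521.9 kg.
v_e = Isp · g₀ = 300 × 9.80665 = 2942.0 m/s.
Rocket equation: Δv = v_e · ln(201,000/25,521.9) = 2942.0 × ln(7.876) = 2942.0 × 2.0638 ≈ 6072 m/s.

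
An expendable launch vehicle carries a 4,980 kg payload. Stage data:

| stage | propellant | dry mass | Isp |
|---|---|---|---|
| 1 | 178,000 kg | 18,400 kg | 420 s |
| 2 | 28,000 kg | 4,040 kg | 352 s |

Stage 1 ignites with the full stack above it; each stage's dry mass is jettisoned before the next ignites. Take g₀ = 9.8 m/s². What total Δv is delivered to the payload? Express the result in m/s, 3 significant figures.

Ignition mass of stage 1 = 178,000+18,400 + 28,000+4,040 + 4,980 = 233,420 kg.
Stage 1: m₀ = 233,420 kg, m_f = 233,420 − 178,000 = 55,420 kg; Δv = 420×9.8×ln(4.212) = 4116.0×1.4379 ≈ 5918 m/s.
Stage 2: m₀ = 37,020 kg, m_f = 37,020 − 28,000 = 9,020 kg; Δv = 352×9.8×ln(4.104) = 3449.6×1.4120 ≈ 4871 m/s.
Total Δv = 5918 + 4871 = 10789 m/s.

Δv ≈ 10800 m/s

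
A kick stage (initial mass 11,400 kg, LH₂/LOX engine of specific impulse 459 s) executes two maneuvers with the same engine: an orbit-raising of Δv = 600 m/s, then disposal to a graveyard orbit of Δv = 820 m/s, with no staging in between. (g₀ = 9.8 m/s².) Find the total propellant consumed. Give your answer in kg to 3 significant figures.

v_e = Isp · g₀ = 459 × 9.8 = 4498.2 m/s.
After the first burn: m = 11400 × exp(−600/4498.2) = 11400 × 0.87513 = 9,976.48 kg.
After the second burn: m = 9,976.48 × exp(−820/4498.2) = 9,976.48 × 0.83336 = 8,314 kg.
Total propellant = m₀ − m_final = 11400 − 8,314 = 3,086 kg.

total propellant consumed ≈ 3090 kg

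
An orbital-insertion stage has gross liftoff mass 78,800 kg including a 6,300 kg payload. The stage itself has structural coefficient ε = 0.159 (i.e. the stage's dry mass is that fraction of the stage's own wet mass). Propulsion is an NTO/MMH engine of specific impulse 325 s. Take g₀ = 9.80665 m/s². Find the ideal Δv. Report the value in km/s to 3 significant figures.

Stage wet mass = m₀ − payload = 78,800 − 6,300 = 72,500 kg.
Stage dry mass = ε × stage wet mass = 0.159 × 72,500 = 11,527.5 kg.
Burnout mass m_f = stage dry + payload = 11,527.5 + 6,300 = 17,827.5 kg.
v_e = Isp · g₀ = 325 × 9.80665 = 3187.2 m/s.
Using Δv = v_e ln(m₀/m_f): Δv = v_e · ln(78,800/17,827.5) = 3187.2 × ln(4.42) = 3187.2 × 1.4862 ≈ 4737 m/s.

Δv ≈ 4.74 km/s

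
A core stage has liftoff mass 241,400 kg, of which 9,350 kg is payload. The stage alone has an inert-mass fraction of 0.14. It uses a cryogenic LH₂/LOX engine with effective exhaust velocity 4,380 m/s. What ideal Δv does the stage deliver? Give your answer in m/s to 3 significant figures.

Stage wet mass = m₀ − payload = 241,400 − 9,350 = 232,050 kg.
Stage dry mass = ε × stage wet mass = 0.14 × 232,050 = 32,487 kg.
Burnout mass m_f = stage dry + payload = 32,487 + 9,350 = 41,837 kg.
Δv = v_e · ln(241,400/41,837) = 4380.0 × ln(5.77) = 4380.0 × 1.7527 ≈ 7677 m/s.

Δv ≈ 7680 m/s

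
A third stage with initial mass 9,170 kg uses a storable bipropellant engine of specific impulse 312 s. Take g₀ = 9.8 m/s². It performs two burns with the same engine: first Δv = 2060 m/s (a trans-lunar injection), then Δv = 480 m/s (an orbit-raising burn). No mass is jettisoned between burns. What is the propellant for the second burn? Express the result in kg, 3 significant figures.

propellant for the second burn ≈ 679 kg

v_e = Isp · g₀ = 312 × 9.8 = 3057.6 m/s.
After the first burn: m = 9170 × exp(−2060/3057.6) = 9170 × 0.50980 = 4,674.87 kg.
After the second burn: m = 4,674.87 × exp(−480/3057.6) = 4,674.87 × 0.85472 = 3,995.7 kg.
Second-burn propellant = 4,674.87 − 3,995.7 = 679.17 kg.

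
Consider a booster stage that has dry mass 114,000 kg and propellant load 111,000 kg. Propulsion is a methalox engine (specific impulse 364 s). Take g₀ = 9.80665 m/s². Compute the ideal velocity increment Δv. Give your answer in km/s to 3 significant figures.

v_e = Isp · g₀ = 364 × 9.80665 = 3569.6 m/s.
m₀ = m_dry + m_prop = 114,000 + 111,000 = 225,000 kg.
Rocket equation: Δv = v_e · ln(m₀/m_f) = 3569.6 × ln(1.974) = 3569.6 × 0.6799 ≈ 2427.0 m/s.

Δv ≈ 2.43 km/s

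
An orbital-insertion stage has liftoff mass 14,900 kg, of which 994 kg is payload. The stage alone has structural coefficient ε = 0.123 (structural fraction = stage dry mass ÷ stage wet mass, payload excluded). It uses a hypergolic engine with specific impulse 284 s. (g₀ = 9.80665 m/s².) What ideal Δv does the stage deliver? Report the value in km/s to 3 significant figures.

Δv ≈ 4.75 km/s

Stage wet mass = m₀ − payload = 14,900 − 994 = 13,906 kg.
Stage dry mass = ε × stage wet mass = 0.123 × 13,906 = 1,710.44 kg.
Burnout mass m_f = stage dry + payload = 1,710.44 + 994 = 2,704.44 kg.
v_e = Isp · g₀ = 284 × 9.80665 = 2785.1 m/s.
Using Δv = v_e ln(m₀/m_f): Δv = v_e · ln(14,900/2,704.44) = 2785.1 × ln(5.509) = 2785.1 × 1.7065 ≈ 4753 m/s.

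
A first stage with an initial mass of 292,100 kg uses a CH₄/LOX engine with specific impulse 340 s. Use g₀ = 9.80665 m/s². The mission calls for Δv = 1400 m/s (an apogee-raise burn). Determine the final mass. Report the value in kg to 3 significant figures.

final mass ≈ 192000 kg

v_e = Isp · g₀ = 340 × 9.80665 = 3334.3 m/s.
Using Δv = v_e ln(m₀/m_f): m₀/m_f = exp(Δv / v_e) = exp(1400 / 3334.3) = exp(0.4199) = 1.5218.
m_f = m₀ / 1.5218 = 292,100 / 1.5218 = 191,944 kg.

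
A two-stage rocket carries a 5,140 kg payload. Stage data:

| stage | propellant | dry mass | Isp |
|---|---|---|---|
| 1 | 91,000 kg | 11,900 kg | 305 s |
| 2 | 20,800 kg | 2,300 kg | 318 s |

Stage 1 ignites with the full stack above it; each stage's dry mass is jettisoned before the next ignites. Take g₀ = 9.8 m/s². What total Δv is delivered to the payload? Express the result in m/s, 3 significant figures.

Δv ≈ 7700 m/s

Ignition mass of stage 1 = 91,000+11,900 + 20,800+2,300 + 5,140 = 131,140 kg.
Stage 1: m₀ = 131,140 kg, m_f = 131,140 − 91,000 = 40,140 kg; Δv = 305×9.8×ln(3.267) = 2989.0×1.1839 ≈ 3539 m/s.
Stage 2: m₀ = 28,240 kg, m_f = 28,240 − 20,800 = 7,440 kg; Δv = 318×9.8×ln(3.796) = 3116.4×1.3339 ≈ 4157 m/s.
Total Δv = 3539 + 4157 = 7696 m/s.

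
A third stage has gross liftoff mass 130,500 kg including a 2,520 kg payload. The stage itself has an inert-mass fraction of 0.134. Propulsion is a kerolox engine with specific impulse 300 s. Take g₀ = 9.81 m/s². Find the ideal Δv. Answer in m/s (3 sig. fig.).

Stage wet mass = m₀ − payload = 130,500 − 2,520 = 127,980 kg.
Stage dry mass = ε × stage wet mass = 0.134 × 127,980 = 17,149.3 kg.
Burnout mass m_f = stage dry + payload = 17,149.3 + 2,520 = 19,669.3 kg.
v_e = Isp · g₀ = 300 × 9.81 = 2943.0 m/s.
Δv = v_e · ln(130,500/19,669.3) = 2943.0 × ln(6.635) = 2943.0 × 1.8923 ≈ 5569 m/s.

Δv ≈ 5570 m/s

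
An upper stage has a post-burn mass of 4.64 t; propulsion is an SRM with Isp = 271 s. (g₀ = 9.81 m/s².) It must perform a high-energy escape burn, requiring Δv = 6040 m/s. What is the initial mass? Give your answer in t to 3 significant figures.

initial mass ≈ 45.0 t

v_e = Isp · g₀ = 271 × 9.81 = 2658.5 m/s.
From the ideal rocket equation, m₀/m_f = exp(Δv / v_e) = exp(6040 / 2658.5) = exp(2.2719) = 9.6983.
m₀ = m_f × 9.6983 = 4.64 × 9.6983 = 45.0001 t.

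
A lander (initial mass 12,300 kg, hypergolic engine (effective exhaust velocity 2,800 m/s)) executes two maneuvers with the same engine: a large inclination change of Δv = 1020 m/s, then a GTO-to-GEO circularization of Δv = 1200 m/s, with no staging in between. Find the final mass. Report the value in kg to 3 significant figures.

final mass ≈ 5570 kg

After the first burn: m = 12300 × exp(−1020/2800.0) = 12300 × 0.69469 = 8,544.69 kg.
After the second burn: m = 8,544.69 × exp(−1200/2800.0) = 8,544.69 × 0.65144 = 5,566.35 kg.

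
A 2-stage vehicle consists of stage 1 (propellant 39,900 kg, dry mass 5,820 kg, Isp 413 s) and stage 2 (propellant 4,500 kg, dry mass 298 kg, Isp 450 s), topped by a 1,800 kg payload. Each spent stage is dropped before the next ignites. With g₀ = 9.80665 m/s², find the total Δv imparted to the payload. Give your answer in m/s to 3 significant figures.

Δv ≈ 10900 m/s

Ignition mass of stage 1 = 39,900+5,820 + 4,500+298 + 1,800 = 52,318 kg.
Stage 1: m₀ = 52,318 kg, m_f = 52,318 − 39,900 = 12,418 kg; Δv = 413×9.80665×ln(4.213) = 4050.1×1.4382 ≈ 5825 m/s.
Stage 2: m₀ = 6,598 kg, m_f = 6,598 − 4,500 = 2,098 kg; Δv = 450×9.80665×ln(3.145) = 4413.0×1.1458 ≈ 5056 m/s.
Total Δv = 5825 + 5056 = 10881 m/s.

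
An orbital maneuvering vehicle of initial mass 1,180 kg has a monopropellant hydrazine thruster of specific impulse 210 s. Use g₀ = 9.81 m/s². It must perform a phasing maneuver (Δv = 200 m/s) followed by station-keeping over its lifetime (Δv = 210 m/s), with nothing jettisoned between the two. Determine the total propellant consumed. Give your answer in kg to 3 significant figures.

v_e = Isp · g₀ = 210 × 9.81 = 2060.1 m/s.
After the first burn: m = 1180 × exp(−200/2060.1) = 1180 × 0.90748 = 1,070.83 kg.
After the second burn: m = 1,070.83 × exp(−210/2060.1) = 1,070.83 × 0.90309 = 967.056 kg.
Total propellant = m₀ − m_final = 1180 − 967.056 = 212.944 kg.

total propellant consumed ≈ 213 kg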